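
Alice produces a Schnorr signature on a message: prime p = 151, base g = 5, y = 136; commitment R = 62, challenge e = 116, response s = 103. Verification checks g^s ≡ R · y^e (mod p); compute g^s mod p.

103

5^2 = 25
5^4 ≡ 25^2 = 625 ≡ 21
5^8 ≡ 21^2 = 441 ≡ 139
5^16 ≡ 139^2 = 19321 ≡ 144
5^32 ≡ 144^2 = 20736 ≡ 49
5^64 ≡ 49^2 = 2401 ≡ 136
103 = 64 + 32 + 4 + 2 + 1, so 5^103 ≡ 136·49·21·25·5 ≡ 103 (mod 151)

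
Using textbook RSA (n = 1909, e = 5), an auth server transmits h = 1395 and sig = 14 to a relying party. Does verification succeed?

Squares mod 1909: sig^1≡14, sig^2≡196, sig^4≡236
5 = 4 + 1, so sig^5 ≡ 236·14 ≡ 1395 (mod 1909)
1395 = h, so the signature checks out.

passes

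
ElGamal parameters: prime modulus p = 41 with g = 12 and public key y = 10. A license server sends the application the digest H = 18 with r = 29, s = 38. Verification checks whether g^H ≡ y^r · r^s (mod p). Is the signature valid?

Left side g^H mod p:
12^2 = 144 ≡ 21
12^4 ≡ 21^2 = 441 ≡ 31
12^8 ≡ 31^2 = 961 ≡ 18
12^16 ≡ 18^2 = 324 ≡ 37
18 = 16 + 2, so 12^18 ≡ 37·21 ≡ 39 (mod 41)
Right side y^r · r^s mod p:
10^2 = 100 ≡ 18
10^4 ≡ 18^2 = 324 ≡ 37
10^8 ≡ 37^2 = 1369 ≡ 16
10^16 ≡ 16^2 = 256 ≡ 10
29 = 16 + 8 + 4 + 1, so 10^29 ≡ 10·16·37·10 ≡ 37 (mod 41)
29^2 = 841 ≡ 21
29^4 ≡ 21^2 = 441 ≡ 31
29^8 ≡ 31^2 = 961 ≡ 18
29^16 ≡ 18^2 = 324 ≡ 37
29^32 ≡ 37^2 = 1369 ≡ 16
38 = 32 + 4 + 2, so 29^38 ≡ 16·31·21 ≡ 2 (mod 41)
37·2 = 74 ≡ 33 (mod 41)
39 ≠ 33, so verification fails.

invalid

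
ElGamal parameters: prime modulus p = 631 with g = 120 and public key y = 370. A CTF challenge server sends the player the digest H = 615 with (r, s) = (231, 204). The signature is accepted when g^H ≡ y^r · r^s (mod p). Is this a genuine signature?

genuine

Left side g^H mod p:
120^2 = 14400 ≡ 518
120^4 ≡ 518^2 = 268324 ≡ 149
120^8 ≡ 149^2 = 22201 ≡ 116
120^16 ≡ 116^2 = 13456 ≡ 205
120^32 ≡ 205^2 = 42025 ≡ 379
120^64 ≡ 379^2 = 143641 ≡ 404
120^128 ≡ 404^2 = 163216 ≡ 418
120^256 ≡ 418^2 = 174724 ≡ 568
120^512 ≡ 568^2 = 322624 ≡ 183
615 = 512 + 64 + 32 + 4 + 2 + 1, so 120^615 ≡ 183·404·379·149·518·120 ≡ 293 (mod 631)
Right side y^r · r^s mod p:
370^2 = 136900 ≡ 604
370^4 ≡ 604^2 = 364816 ≡ 98
370^8 ≡ 98^2 = 9604 ≡ 139
370^16 ≡ 139^2 = 19321 ≡ 391
370^32 ≡ 391^2 = 152881 ≡ 179
370^64 ≡ 179^2 = 32041 ≡ 491
370^128 ≡ 491^2 = 241081 ≡ 39
231 = 128 + 64 + 32 + 4 + 2 + 1, so 370^231 ≡ 39·491·179·98·604·370 ≡ 352 (mod 631)
231^2 = 53361 ≡ 357
231^4 ≡ 357^2 = 127449 ≡ 618
231^8 ≡ 618^2 = 381924 ≡ 169
231^16 ≡ 169^2 = 28561 ≡ 166
231^32 ≡ 166^2 = 27556 ≡ 423
231^64 ≡ 423^2 = 178929 ≡ 356
231^128 ≡ 356^2 = 126736 ≡ 536
204 = 128 + 64 + 8 + 4, so 231^204 ≡ 536·356·169·618 ≡ 397 (mod 631)
352·397 = 139744 ≡ 293 (mod 631)
293 ≡ 293 (mod 631), so the signature is genuine.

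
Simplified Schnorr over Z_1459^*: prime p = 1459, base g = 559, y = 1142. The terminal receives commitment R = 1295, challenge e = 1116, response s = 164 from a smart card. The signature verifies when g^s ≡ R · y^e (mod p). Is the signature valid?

valid

g^s mod p:
Squares mod 1459: 559^1≡559, 559^2≡255, 559^4≡829, 559^8≡52, 559^16≡1245, 559^32≡567, 559^64≡509, 559^128≡838
164 = 128 + 32 + 4, so 559^164 ≡ 838·567·829 ≡ 1050 (mod 1459)
R · y^e mod p:
Squares mod 1459: 1142^1≡1142, 1142^2≡1277, 1142^4≡1026, 1142^8≡737, 1142^16≡421, 1142^32≡702, 1142^64≡1121, 1142^128≡442, 1142^256≡1317, 1142^512≡1197, 1142^1024≡71
1116 = 1024 + 64 + 16 + 8 + 4, so 1142^1116 ≡ 71·1121·421·737·1026 ≡ 474 (mod 1459)
1295·474 = 613830 ≡ 1050 (mod 1459)
1050 ≡ 1050 (mod 1459); signature holds.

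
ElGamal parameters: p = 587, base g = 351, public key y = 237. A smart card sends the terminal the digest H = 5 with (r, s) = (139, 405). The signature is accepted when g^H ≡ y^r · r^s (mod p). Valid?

yes

Left side g^H mod p:
351^2 = 123201 ≡ 518
351^4 ≡ 518^2 = 268324 ≡ 65
5 = 4 + 1, so 351^5 ≡ 65·351 ≡ 509 (mod 587)
Right side y^r · r^s mod p:
237^2 = 56169 ≡ 404
237^4 ≡ 404^2 = 163216 ≡ 30
237^8 ≡ 30^2 = 900 ≡ 313
237^16 ≡ 313^2 = 97969 ≡ 527
237^32 ≡ 527^2 = 277729 ≡ 78
237^64 ≡ 78^2 = 6084 ≡ 214
237^128 ≡ 214^2 = 45796 ≡ 10
139 = 128 + 8 + 2 + 1, so 237^139 ≡ 10·313·404·237 ≡ 151 (mod 587)
139^2 = 19321 ≡ 537
139^4 ≡ 537^2 = 288369 ≡ 152
139^8 ≡ 152^2 = 23104 ≡ 211
139^16 ≡ 211^2 = 44521 ≡ 496
139^32 ≡ 496^2 = 246016 ≡ 63
139^64 ≡ 63^2 = 3969 ≡ 447
139^128 ≡ 447^2 = 199809 ≡ 229
139^256 ≡ 229^2 = 52441 ≡ 198
405 = 256 + 128 + 16 + 4 + 1, so 139^405 ≡ 198·229·496·152·139 ≡ 396 (mod 587)
151·396 = 59796 ≡ 509 (mod 587)
509 ≡ 509 (mod 587), so the signature is genuine.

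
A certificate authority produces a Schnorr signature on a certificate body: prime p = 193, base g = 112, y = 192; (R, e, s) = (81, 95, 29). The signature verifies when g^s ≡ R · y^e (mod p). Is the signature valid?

valid

g^s mod p:
112^29 mod 193 = 112
R · y^e mod p:
192^95 mod 193 = 192
81·192 = 15552 ≡ 112 (mod 193)
112 ≡ 112 (mod 193); signature holds.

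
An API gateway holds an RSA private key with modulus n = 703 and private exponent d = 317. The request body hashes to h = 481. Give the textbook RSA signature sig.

74

h^317 mod 703 = 74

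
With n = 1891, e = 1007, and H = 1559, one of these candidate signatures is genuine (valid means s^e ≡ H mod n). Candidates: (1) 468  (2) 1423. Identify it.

Candidate 1: 468^2 = 219024 ≡ 1559; 468^4 ≡ 1559^2 = 2430481 ≡ 546; 468^8 ≡ 546^2 = 298116 ≡ 1229; 468^16 ≡ 1229^2 = 1510441 ≡ 1423; 468^32 ≡ 1423^2 = 2024929 ≡ 1559; 468^64 ≡ 1559^2 = 2430481 ≡ 546; 468^128 ≡ 546^2 = 298116 ≡ 1229; 468^256 ≡ 1229^2 = 1510441 ≡ 1423; 468^512 ≡ 1423^2 = 2024929 ≡ 1559; 1007 = 512 + 256 + 128 + 64 + 32 + 8 + 4 + 2 + 1, so 468^1007 ≡ 1559·1423·1229·546·1559·1229·546·1559·468 ≡ 332 (mod 1891)
Candidate 2: 1423^2 = 2024929 ≡ 1559; 1423^4 ≡ 1559^2 = 2430481 ≡ 546; 1423^8 ≡ 546^2 = 298116 ≡ 1229; 1423^16 ≡ 1229^2 = 1510441 ≡ 1423; 1423^32 ≡ 1423^2 = 2024929 ≡ 1559; 1423^64 ≡ 1559^2 = 2430481 ≡ 546; 1423^128 ≡ 546^2 = 298116 ≡ 1229; 1423^256 ≡ 1229^2 = 1510441 ≡ 1423; 1423^512 ≡ 1423^2 = 2024929 ≡ 1559; 1007 = 512 + 256 + 128 + 64 + 32 + 8 + 4 + 2 + 1, so 1423^1007 ≡ 1559·1423·1229·546·1559·1229·546·1559·1423 ≡ 1559 (mod 1891)
  → matches H = 1559

2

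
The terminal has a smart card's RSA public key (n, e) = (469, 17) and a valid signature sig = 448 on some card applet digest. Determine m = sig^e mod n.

Squares mod 469: sig^1≡448, sig^2≡441, sig^4≡315, sig^8≡266, sig^16≡406
17 = 16 + 1, so sig^17 ≡ 406·448 ≡ 385 (mod 469)

385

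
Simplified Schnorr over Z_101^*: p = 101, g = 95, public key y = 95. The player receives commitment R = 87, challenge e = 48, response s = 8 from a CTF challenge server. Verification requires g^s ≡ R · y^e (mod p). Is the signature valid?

g^s mod p:
95^2 = 9025 ≡ 36
95^4 ≡ 36^2 = 1296 ≡ 84
95^8 ≡ 84^2 = 7056 ≡ 87
R · y^e mod p:
95^2 = 9025 ≡ 36
95^4 ≡ 36^2 = 1296 ≡ 84
95^8 ≡ 84^2 = 7056 ≡ 87
95^16 ≡ 87^2 = 7569 ≡ 95
95^32 ≡ 95^2 = 9025 ≡ 36
48 = 32 + 16, so 95^48 ≡ 36·95 ≡ 87 (mod 101)
87·87 = 7569 ≡ 95 (mod 101)
87 ≠ 95; the check fails.

invalid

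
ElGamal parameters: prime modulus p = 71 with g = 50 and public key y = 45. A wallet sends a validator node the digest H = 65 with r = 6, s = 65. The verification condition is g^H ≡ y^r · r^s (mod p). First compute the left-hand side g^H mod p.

20

50^2 = 2500 ≡ 15
50^4 ≡ 15^2 = 225 ≡ 12
50^8 ≡ 12^2 = 144 ≡ 2
50^16 ≡ 2^2 = 4
50^32 ≡ 4^2 = 16
50^64 ≡ 16^2 = 256 ≡ 43
65 = 64 + 1, so 50^65 ≡ 43·50 ≡ 20 (mod 71)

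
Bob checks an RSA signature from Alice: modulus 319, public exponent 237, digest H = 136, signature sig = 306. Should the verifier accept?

accept

sig^237 mod 319 = 136
136 = H, so the signature checks out.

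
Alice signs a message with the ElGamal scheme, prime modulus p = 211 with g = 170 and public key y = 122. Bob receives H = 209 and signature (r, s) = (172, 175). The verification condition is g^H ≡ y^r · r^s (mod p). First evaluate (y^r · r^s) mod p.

122^2 = 14884 ≡ 114
122^4 ≡ 114^2 = 12996 ≡ 125
122^8 ≡ 125^2 = 15625 ≡ 11
122^16 ≡ 11^2 = 121
122^32 ≡ 121^2 = 14641 ≡ 82
122^64 ≡ 82^2 = 6724 ≡ 183
122^128 ≡ 183^2 = 33489 ≡ 151
172 = 128 + 32 + 8 + 4, so 122^172 ≡ 151·82·11·125 ≡ 82 (mod 211)
172^2 = 29584 ≡ 44
172^4 ≡ 44^2 = 1936 ≡ 37
172^8 ≡ 37^2 = 1369 ≡ 103
172^16 ≡ 103^2 = 10609 ≡ 59
172^32 ≡ 59^2 = 3481 ≡ 105
172^64 ≡ 105^2 = 11025 ≡ 53
172^128 ≡ 53^2 = 2809 ≡ 66
175 = 128 + 32 + 8 + 4 + 2 + 1, so 172^175 ≡ 66·105·103·37·44·172 ≡ 196 (mod 211)
y^r · r^s ≡ 82·196 = 16072 ≡ 36 (mod 211)

36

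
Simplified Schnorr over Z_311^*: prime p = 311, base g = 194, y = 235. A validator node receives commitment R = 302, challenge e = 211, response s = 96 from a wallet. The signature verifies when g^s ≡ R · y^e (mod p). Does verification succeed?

g^s mod p:
Squares mod 311: 194^1≡194, 194^2≡5, 194^4≡25, 194^8≡3, 194^16≡9, 194^32≡81, 194^64≡30
96 = 64 + 32, so 194^96 ≡ 30·81 ≡ 253 (mod 311)
R · y^e mod p:
Squares mod 311: 235^1≡235, 235^2≡178, 235^4≡273, 235^8≡200, 235^16≡192, 235^32≡166, 235^64≡188, 235^128≡201
211 = 128 + 64 + 16 + 2 + 1, so 235^211 ≡ 201·188·192·178·235 ≡ 144 (mod 311)
302·144 = 43488 ≡ 259 (mod 311)
253 ≠ 259; the check fails.

fails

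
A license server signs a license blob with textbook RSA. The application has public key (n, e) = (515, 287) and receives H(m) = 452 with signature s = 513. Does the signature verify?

verifies

s^2 ≡ 513^2 = 263169 ≡ 4
s^4 ≡ 4^2 = 16
s^8 ≡ 16^2 = 256
s^16 ≡ 256^2 = 65536 ≡ 131
s^32 ≡ 131^2 = 17161 ≡ 166
s^64 ≡ 166^2 = 27556 ≡ 261
s^128 ≡ 261^2 = 68121 ≡ 141
s^256 ≡ 141^2 = 19881 ≡ 311
287 = 256 + 16 + 8 + 4 + 2 + 1, so s^287 ≡ 311·131·256·16·4·513 ≡ 452 (mod 515)
452 = H(m), so the signature checks out.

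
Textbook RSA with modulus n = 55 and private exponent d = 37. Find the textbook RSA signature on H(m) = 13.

18

(H(m))^2 ≡ 13^2 = 169 ≡ 4
(H(m))^4 ≡ 4^2 = 16
(H(m))^8 ≡ 16^2 = 256 ≡ 36
(H(m))^16 ≡ 36^2 = 1296 ≡ 31
(H(m))^32 ≡ 31^2 = 961 ≡ 26
37 = 32 + 4 + 1, so (H(m))^37 ≡ 26·16·13 ≡ 18 (mod 55)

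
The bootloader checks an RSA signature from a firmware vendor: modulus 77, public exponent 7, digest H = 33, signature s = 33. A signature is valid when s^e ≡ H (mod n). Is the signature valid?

valid

s^2 ≡ 33^2 = 1089 ≡ 11
s^4 ≡ 11^2 = 121 ≡ 44
7 = 4 + 2 + 1, so s^7 ≡ 44·11·33 ≡ 33 (mod 77)
s^7 mod 77 = 33 matches H.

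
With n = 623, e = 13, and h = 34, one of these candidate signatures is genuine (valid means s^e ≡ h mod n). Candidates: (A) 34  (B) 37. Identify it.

Candidate A: 34^2 = 1156 ≡ 533; 34^4 ≡ 533^2 = 284089 ≡ 1; 34^8 ≡ 1^2 = 1; 13 = 8 + 4 + 1, so 34^13 ≡ 1·1·34 ≡ 34 (mod 623)
  → matches h = 34
Candidate B: 37^2 = 1369 ≡ 123; 37^4 ≡ 123^2 = 15129 ≡ 177; 37^8 ≡ 177^2 = 31329 ≡ 179; 13 = 8 + 4 + 1, so 37^13 ≡ 179·177·37 ≡ 408 (mod 623)

A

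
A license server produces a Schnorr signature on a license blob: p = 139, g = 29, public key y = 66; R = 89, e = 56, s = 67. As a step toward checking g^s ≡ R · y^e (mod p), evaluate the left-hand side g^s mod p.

29^67 mod 139 = 20

20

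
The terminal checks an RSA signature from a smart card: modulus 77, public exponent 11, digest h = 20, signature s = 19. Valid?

no

Squares mod 77: s^1≡19, s^2≡53, s^4≡37, s^8≡60
11 = 8 + 2 + 1, so s^11 ≡ 60·53·19 ≡ 52 (mod 77)
s^11 mod 77 = 52, but h = 20.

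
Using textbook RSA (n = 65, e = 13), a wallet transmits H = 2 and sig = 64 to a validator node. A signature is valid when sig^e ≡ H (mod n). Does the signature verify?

sig^13 mod 65 = 64
The recovered value 64 does not match the digest 2.

does not verify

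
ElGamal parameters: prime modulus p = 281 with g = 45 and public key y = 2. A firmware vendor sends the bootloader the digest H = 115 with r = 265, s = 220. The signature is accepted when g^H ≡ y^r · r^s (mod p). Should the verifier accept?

accept

Left side g^H mod p:
45^2 = 2025 ≡ 58
45^4 ≡ 58^2 = 3364 ≡ 273
45^8 ≡ 273^2 = 74529 ≡ 64
45^16 ≡ 64^2 = 4096 ≡ 162
45^32 ≡ 162^2 = 26244 ≡ 111
45^64 ≡ 111^2 = 12321 ≡ 238
115 = 64 + 32 + 16 + 2 + 1, so 45^115 ≡ 238·111·162·58·45 ≡ 222 (mod 281)
Right side y^r · r^s mod p:
2^2 = 4
2^4 ≡ 4^2 = 16
2^8 ≡ 16^2 = 256
2^16 ≡ 256^2 = 65536 ≡ 63
2^32 ≡ 63^2 = 3969 ≡ 35
2^64 ≡ 35^2 = 1225 ≡ 101
2^128 ≡ 101^2 = 10201 ≡ 85
2^256 ≡ 85^2 = 7225 ≡ 200
265 = 256 + 8 + 1, so 2^265 ≡ 200·256·2 ≡ 116 (mod 281)
265^2 = 70225 ≡ 256
265^4 ≡ 256^2 = 65536 ≡ 63
265^8 ≡ 63^2 = 3969 ≡ 35
265^16 ≡ 35^2 = 1225 ≡ 101
265^32 ≡ 101^2 = 10201 ≡ 85
265^64 ≡ 85^2 = 7225 ≡ 200
265^128 ≡ 200^2 = 40000 ≡ 98
220 = 128 + 64 + 16 + 8 + 4, so 265^220 ≡ 98·200·101·35·63 ≡ 249 (mod 281)
116·249 = 28884 ≡ 222 (mod 281)
222 ≡ 222 (mod 281), so the signature is genuine.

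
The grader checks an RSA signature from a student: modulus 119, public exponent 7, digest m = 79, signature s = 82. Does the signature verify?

does not verify

s^2 ≡ 82^2 = 6724 ≡ 60
s^4 ≡ 60^2 = 3600 ≡ 30
7 = 4 + 2 + 1, so s^7 ≡ 30·60·82 ≡ 40 (mod 119)
40 ≠ 79, so verification fails.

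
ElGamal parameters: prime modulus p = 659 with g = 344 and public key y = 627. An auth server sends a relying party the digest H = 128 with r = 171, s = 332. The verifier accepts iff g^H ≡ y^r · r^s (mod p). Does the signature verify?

verifies

Left side g^H mod p:
Squares mod 659: 344^1≡344, 344^2≡375, 344^4≡258, 344^8≡5, 344^16≡25, 344^32≡625, 344^64≡497, 344^128≡543
344^128 ≡ 543 (mod 659)
Right side y^r · r^s mod p:
Squares mod 659: 627^1≡627, 627^2≡365, 627^4≡107, 627^8≡246, 627^16≡547, 627^32≡23, 627^64≡529, 627^128≡425
171 = 128 + 32 + 8 + 2 + 1, so 627^171 ≡ 425·23·246·365·627 ≡ 446 (mod 659)
Squares mod 659: 171^1≡171, 171^2≡245, 171^4≡56, 171^8≡500, 171^16≡239, 171^32≡447, 171^64≡132, 171^128≡290, 171^256≡407
332 = 256 + 64 + 8 + 4, so 171^332 ≡ 407·132·500·56 ≡ 378 (mod 659)
446·378 = 168588 ≡ 543 (mod 659)
543 ≡ 543 (mod 659), so the signature is genuine.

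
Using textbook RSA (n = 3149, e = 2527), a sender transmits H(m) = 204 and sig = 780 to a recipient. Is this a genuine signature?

genuine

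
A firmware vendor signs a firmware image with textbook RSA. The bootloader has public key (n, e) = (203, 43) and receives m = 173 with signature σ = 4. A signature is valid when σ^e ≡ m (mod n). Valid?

no

σ^2 ≡ 4^2 = 16
σ^4 ≡ 16^2 = 256 ≡ 53
σ^8 ≡ 53^2 = 2809 ≡ 170
σ^16 ≡ 170^2 = 28900 ≡ 74
σ^32 ≡ 74^2 = 5476 ≡ 198
43 = 32 + 8 + 2 + 1, so σ^43 ≡ 198·170·16·4 ≡ 4 (mod 203)
σ^43 mod 203 = 4, but m = 173.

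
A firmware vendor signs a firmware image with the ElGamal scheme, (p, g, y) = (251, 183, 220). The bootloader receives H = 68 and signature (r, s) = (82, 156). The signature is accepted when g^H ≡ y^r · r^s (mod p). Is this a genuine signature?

forged

Left side g^H mod p:
Squares mod 251: 183^1≡183, 183^2≡106, 183^4≡192, 183^8≡218, 183^16≡85, 183^32≡197, 183^64≡155
68 = 64 + 4, so 183^68 ≡ 155·192 ≡ 142 (mod 251)
Right side y^r · r^s mod p:
Squares mod 251: 220^1≡220, 220^2≡208, 220^4≡92, 220^8≡181, 220^16≡131, 220^32≡93, 220^64≡115
82 = 64 + 16 + 2, so 220^82 ≡ 115·131·208 ≡ 36 (mod 251)
Squares mod 251: 82^1≡82, 82^2≡198, 82^4≡48, 82^8≡45, 82^16≡17, 82^32≡38, 82^64≡189, 82^128≡79
156 = 128 + 16 + 8 + 4, so 82^156 ≡ 79·17·45·48 ≡ 73 (mod 251)
36·73 = 2628 ≡ 118 (mod 251)
142 ≠ 118, so verification fails.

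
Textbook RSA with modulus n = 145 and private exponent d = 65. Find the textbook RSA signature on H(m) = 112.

(H(m))^2 ≡ 112^2 = 12544 ≡ 74
(H(m))^4 ≡ 74^2 = 5476 ≡ 111
(H(m))^8 ≡ 111^2 = 12321 ≡ 141
(H(m))^16 ≡ 141^2 = 19881 ≡ 16
(H(m))^32 ≡ 16^2 = 256 ≡ 111
(H(m))^64 ≡ 111^2 = 12321 ≡ 141
65 = 64 + 1, so (H(m))^65 ≡ 141·112 ≡ 132 (mod 145)

132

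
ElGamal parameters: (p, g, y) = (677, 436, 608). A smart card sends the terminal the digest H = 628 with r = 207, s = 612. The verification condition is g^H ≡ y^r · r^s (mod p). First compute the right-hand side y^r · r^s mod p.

608^2 = 369664 ≡ 22
608^4 ≡ 22^2 = 484
608^8 ≡ 484^2 = 234256 ≡ 14
608^16 ≡ 14^2 = 196
608^32 ≡ 196^2 = 38416 ≡ 504
608^64 ≡ 504^2 = 254016 ≡ 141
608^128 ≡ 141^2 = 19881 ≡ 248
207 = 128 + 64 + 8 + 4 + 2 + 1, so 608^207 ≡ 248·141·14·484·22·608 ≡ 13 (mod 677)
207^2 = 42849 ≡ 198
207^4 ≡ 198^2 = 39204 ≡ 615
207^8 ≡ 615^2 = 378225 ≡ 459
207^16 ≡ 459^2 = 210681 ≡ 134
207^32 ≡ 134^2 = 17956 ≡ 354
207^64 ≡ 354^2 = 125316 ≡ 71
207^128 ≡ 71^2 = 5041 ≡ 302
207^256 ≡ 302^2 = 91204 ≡ 486
207^512 ≡ 486^2 = 236196 ≡ 600
612 = 512 + 64 + 32 + 4, so 207^612 ≡ 600·71·354·615 ≡ 267 (mod 677)
y^r · r^s ≡ 13·267 = 3471 ≡ 86 (mod 677)

86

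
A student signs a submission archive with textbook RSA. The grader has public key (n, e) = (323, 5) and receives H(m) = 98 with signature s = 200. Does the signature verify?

Squares mod 323: s^1≡200, s^2≡271, s^4≡120
5 = 4 + 1, so s^5 ≡ 120·200 ≡ 98 (mod 323)
Since 98 equals the digest 98, verification succeeds.

verifies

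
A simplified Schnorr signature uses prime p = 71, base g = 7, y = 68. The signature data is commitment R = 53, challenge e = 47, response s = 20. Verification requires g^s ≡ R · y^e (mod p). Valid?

yes

g^s mod p:
7^2 = 49
7^4 ≡ 49^2 = 2401 ≡ 58
7^8 ≡ 58^2 = 3364 ≡ 27
7^16 ≡ 27^2 = 729 ≡ 19
20 = 16 + 4, so 7^20 ≡ 19·58 ≡ 37 (mod 71)
R · y^e mod p:
68^2 = 4624 ≡ 9
68^4 ≡ 9^2 = 81 ≡ 10
68^8 ≡ 10^2 = 100 ≡ 29
68^16 ≡ 29^2 = 841 ≡ 60
68^32 ≡ 60^2 = 3600 ≡ 50
47 = 32 + 8 + 4 + 2 + 1, so 68^47 ≡ 50·29·10·9·68 ≡ 65 (mod 71)
53·65 = 3445 ≡ 37 (mod 71)
37 ≡ 37 (mod 71); signature holds.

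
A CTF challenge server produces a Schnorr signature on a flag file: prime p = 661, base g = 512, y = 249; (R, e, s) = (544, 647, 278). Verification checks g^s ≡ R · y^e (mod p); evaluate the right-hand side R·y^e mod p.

59

Squares mod 661: 249^1≡249, 249^2≡528, 249^4≡503, 249^8≡507, 249^16≡581, 249^32≡451, 249^64≡474, 249^128≡597, 249^256≡130, 249^512≡375
647 = 512 + 128 + 4 + 2 + 1, so 249^647 ≡ 375·597·503·528·249 ≡ 604 (mod 661)
R · y^e ≡ 544·604 = 328576 ≡ 59 (mod 661)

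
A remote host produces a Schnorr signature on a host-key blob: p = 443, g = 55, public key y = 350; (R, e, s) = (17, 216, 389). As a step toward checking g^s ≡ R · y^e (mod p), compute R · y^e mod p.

48

350^2 = 122500 ≡ 232
350^4 ≡ 232^2 = 53824 ≡ 221
350^8 ≡ 221^2 = 48841 ≡ 111
350^16 ≡ 111^2 = 12321 ≡ 360
350^32 ≡ 360^2 = 129600 ≡ 244
350^64 ≡ 244^2 = 59536 ≡ 174
350^128 ≡ 174^2 = 30276 ≡ 152
216 = 128 + 64 + 16 + 8, so 350^216 ≡ 152·174·360·111 ≡ 81 (mod 443)
R · y^e ≡ 17·81 = 1377 ≡ 48 (mod 443)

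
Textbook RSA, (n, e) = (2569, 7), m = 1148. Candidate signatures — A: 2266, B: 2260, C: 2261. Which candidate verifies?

Candidate A: Squares mod 2569: 2266^1≡2266, 2266^2≡1894, 2266^4≡912; 7 = 4 + 2 + 1, so 2266^7 ≡ 912·1894·2266 ≡ 1986 (mod 2569)
Candidate B: Squares mod 2569: 2260^1≡2260, 2260^2≡428, 2260^4≡785; 7 = 4 + 2 + 1, so 2260^7 ≡ 785·428·2260 ≡ 608 (mod 2569)
Candidate C: Squares mod 2569: 2261^1≡2261, 2261^2≡2380, 2261^4≡2324; 7 = 4 + 2 + 1, so 2261^7 ≡ 2324·2380·2261 ≡ 1148 (mod 2569)
  → matches m = 1148

C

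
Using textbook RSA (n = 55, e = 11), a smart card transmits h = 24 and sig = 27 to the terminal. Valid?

no

sig^11 mod 55 = 38
The recovered value 38 does not match the digest 24.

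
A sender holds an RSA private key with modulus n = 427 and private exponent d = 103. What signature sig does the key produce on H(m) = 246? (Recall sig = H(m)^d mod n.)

43

(H(m))^2 ≡ 246^2 = 60516 ≡ 309
(H(m))^4 ≡ 309^2 = 95481 ≡ 260
(H(m))^8 ≡ 260^2 = 67600 ≡ 134
(H(m))^16 ≡ 134^2 = 17956 ≡ 22
(H(m))^32 ≡ 22^2 = 484 ≡ 57
(H(m))^64 ≡ 57^2 = 3249 ≡ 260
103 = 64 + 32 + 4 + 2 + 1, so (H(m))^103 ≡ 260·57·260·309·246 ≡ 43 (mod 427)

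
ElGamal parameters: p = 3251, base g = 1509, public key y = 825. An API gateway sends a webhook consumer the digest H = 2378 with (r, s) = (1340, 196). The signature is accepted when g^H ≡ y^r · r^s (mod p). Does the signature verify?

Left side g^H mod p:
1509^2 = 2277081 ≡ 1381
1509^4 ≡ 1381^2 = 1907161 ≡ 2075
1509^8 ≡ 2075^2 = 4305625 ≡ 1301
1509^16 ≡ 1301^2 = 1692601 ≡ 2081
1509^32 ≡ 2081^2 = 4330561 ≡ 229
1509^64 ≡ 229^2 = 52441 ≡ 425
1509^128 ≡ 425^2 = 180625 ≡ 1820
1509^256 ≡ 1820^2 = 3312400 ≡ 2882
1509^512 ≡ 2882^2 = 8305924 ≡ 2870
1509^1024 ≡ 2870^2 = 8236900 ≡ 2117
1509^2048 ≡ 2117^2 = 4481689 ≡ 1811
2378 = 2048 + 256 + 64 + 8 + 2, so 1509^2378 ≡ 1811·2882·425·1301·1381 ≡ 43 (mod 3251)
Right side y^r · r^s mod p:
825^2 = 680625 ≡ 1166
825^4 ≡ 1166^2 = 1359556 ≡ 638
825^8 ≡ 638^2 = 407044 ≡ 669
825^16 ≡ 669^2 = 447561 ≡ 2174
825^32 ≡ 2174^2 = 4726276 ≡ 2573
825^64 ≡ 2573^2 = 6620329 ≡ 1293
825^128 ≡ 1293^2 = 1671849 ≡ 835
825^256 ≡ 835^2 = 697225 ≡ 1511
825^512 ≡ 1511^2 = 2283121 ≡ 919
825^1024 ≡ 919^2 = 844561 ≡ 2552
1340 = 1024 + 256 + 32 + 16 + 8 + 4, so 825^1340 ≡ 2552·1511·2573·2174·669·638 ≡ 2739 (mod 3251)
1340^2 = 1795600 ≡ 1048
1340^4 ≡ 1048^2 = 1098304 ≡ 2717
1340^8 ≡ 2717^2 = 7382089 ≡ 2319
1340^16 ≡ 2319^2 = 5377761 ≡ 607
1340^32 ≡ 607^2 = 368449 ≡ 1086
1340^64 ≡ 1086^2 = 1179396 ≡ 2534
1340^128 ≡ 2534^2 = 6421156 ≡ 431
196 = 128 + 64 + 4, so 1340^196 ≡ 431·2534·2717 ≡ 2909 (mod 3251)
2739·2909 = 7967751 ≡ 2801 (mod 3251)
43 ≠ 2801, so verification fails.

does not verify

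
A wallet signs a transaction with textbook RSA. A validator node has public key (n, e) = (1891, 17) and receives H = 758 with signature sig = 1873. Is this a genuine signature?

sig^17 mod 1891 = 1133
1133 ≠ 758, so verification fails.

forged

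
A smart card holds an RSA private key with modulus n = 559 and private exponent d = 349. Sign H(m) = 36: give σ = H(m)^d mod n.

36

(H(m))^2 ≡ 36^2 = 1296 ≡ 178
(H(m))^4 ≡ 178^2 = 31684 ≡ 380
(H(m))^8 ≡ 380^2 = 144400 ≡ 178
(H(m))^16 ≡ 178^2 = 31684 ≡ 380
(H(m))^32 ≡ 380^2 = 144400 ≡ 178
(H(m))^64 ≡ 178^2 = 31684 ≡ 380
(H(m))^128 ≡ 380^2 = 144400 ≡ 178
(H(m))^256 ≡ 178^2 = 31684 ≡ 380
349 = 256 + 64 + 16 + 8 + 4 + 1, so (H(m))^349 ≡ 380·380·380·178·380·36 ≡ 36 (mod 559)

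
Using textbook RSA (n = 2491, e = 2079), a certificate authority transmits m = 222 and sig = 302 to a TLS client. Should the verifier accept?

Squares mod 2491: sig^1≡302, sig^2≡1528, sig^4≡717, sig^8≡943, sig^16≡2453, sig^32≡1444, sig^64≡169, sig^128≡1160, sig^256≡460, sig^512≡2356, sig^1024≡788, sig^2048≡685
2079 = 2048 + 16 + 8 + 4 + 2 + 1, so sig^2079 ≡ 685·2453·943·717·1528·302 ≡ 2269 (mod 2491)
sig^2079 mod 2491 = 2269, but m = 222.

reject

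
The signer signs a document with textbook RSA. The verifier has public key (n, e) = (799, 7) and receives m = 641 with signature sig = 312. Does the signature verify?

does not verify

sig^2 ≡ 312^2 = 97344 ≡ 665
sig^4 ≡ 665^2 = 442225 ≡ 378
7 = 4 + 2 + 1, so sig^7 ≡ 378·665·312 ≡ 796 (mod 799)
796 ≠ 641, so verification fails.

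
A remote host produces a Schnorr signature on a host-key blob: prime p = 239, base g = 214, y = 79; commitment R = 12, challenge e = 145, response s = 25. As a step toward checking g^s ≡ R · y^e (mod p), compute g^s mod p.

39

Squares mod 239: 214^1≡214, 214^2≡147, 214^4≡99, 214^8≡2, 214^16≡4
25 = 16 + 8 + 1, so 214^25 ≡ 4·2·214 ≡ 39 (mod 239)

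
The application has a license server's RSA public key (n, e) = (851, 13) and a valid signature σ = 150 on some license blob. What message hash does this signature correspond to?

52

σ^13 mod 851 = 52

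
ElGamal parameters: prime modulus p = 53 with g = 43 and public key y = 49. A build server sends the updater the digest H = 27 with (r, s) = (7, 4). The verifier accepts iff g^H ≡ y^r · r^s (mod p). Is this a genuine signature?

Left side g^H mod p:
43^2 = 1849 ≡ 47
43^4 ≡ 47^2 = 2209 ≡ 36
43^8 ≡ 36^2 = 1296 ≡ 24
43^16 ≡ 24^2 = 576 ≡ 46
27 = 16 + 8 + 2 + 1, so 43^27 ≡ 46·24·47·43 ≡ 43 (mod 53)
Right side y^r · r^s mod p:
49^2 = 2401 ≡ 16
49^4 ≡ 16^2 = 256 ≡ 44
7 = 4 + 2 + 1, so 49^7 ≡ 44·16·49 ≡ 46 (mod 53)
7^2 = 49
7^4 ≡ 49^2 = 2401 ≡ 16
46·16 = 736 ≡ 47 (mod 53)
43 ≠ 47, so verification fails.

forged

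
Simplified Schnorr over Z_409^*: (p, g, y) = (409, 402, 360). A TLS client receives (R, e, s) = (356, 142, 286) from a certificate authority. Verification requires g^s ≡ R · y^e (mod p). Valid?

no

g^s mod p:
402^2 = 161604 ≡ 49
402^4 ≡ 49^2 = 2401 ≡ 356
402^8 ≡ 356^2 = 126736 ≡ 355
402^16 ≡ 355^2 = 126025 ≡ 53
402^32 ≡ 53^2 = 2809 ≡ 355
402^64 ≡ 355^2 = 126025 ≡ 53
402^128 ≡ 53^2 = 2809 ≡ 355
402^256 ≡ 355^2 = 126025 ≡ 53
286 = 256 + 16 + 8 + 4 + 2, so 402^286 ≡ 53·53·355·356·49 ≡ 192 (mod 409)
R · y^e mod p:
360^2 = 129600 ≡ 356
360^4 ≡ 356^2 = 126736 ≡ 355
360^8 ≡ 355^2 = 126025 ≡ 53
360^16 ≡ 53^2 = 2809 ≡ 355
360^32 ≡ 355^2 = 126025 ≡ 53
360^64 ≡ 53^2 = 2809 ≡ 355
360^128 ≡ 355^2 = 126025 ≡ 53
142 = 128 + 8 + 4 + 2, so 360^142 ≡ 53·53·355·356 ≡ 54 (mod 409)
356·54 = 19224 ≡ 1 (mod 409)
192 ≠ 1; the check fails.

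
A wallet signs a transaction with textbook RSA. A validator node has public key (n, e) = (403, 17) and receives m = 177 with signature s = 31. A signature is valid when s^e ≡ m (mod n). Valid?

no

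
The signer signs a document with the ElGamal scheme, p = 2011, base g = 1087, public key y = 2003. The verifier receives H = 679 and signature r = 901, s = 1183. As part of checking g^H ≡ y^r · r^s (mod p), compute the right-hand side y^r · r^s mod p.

2003^901 mod 2011 = 948
901^1183 mod 2011 = 844
y^r · r^s ≡ 948·844 = 800112 ≡ 1745 (mod 2011)

1745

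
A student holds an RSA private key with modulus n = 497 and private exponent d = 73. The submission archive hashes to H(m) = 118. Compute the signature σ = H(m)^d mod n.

447

(H(m))^2 ≡ 118^2 = 13924 ≡ 8
(H(m))^4 ≡ 8^2 = 64
(H(m))^8 ≡ 64^2 = 4096 ≡ 120
(H(m))^16 ≡ 120^2 = 14400 ≡ 484
(H(m))^32 ≡ 484^2 = 234256 ≡ 169
(H(m))^64 ≡ 169^2 = 28561 ≡ 232
73 = 64 + 8 + 1, so (H(m))^73 ≡ 232·120·118 ≡ 447 (mod 497)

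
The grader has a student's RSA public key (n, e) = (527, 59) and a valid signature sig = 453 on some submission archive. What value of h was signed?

Squares mod 527: sig^1≡453, sig^2≡206, sig^4≡276, sig^8≡288, sig^16≡205, sig^32≡392
59 = 32 + 16 + 8 + 2 + 1, so sig^59 ≡ 392·205·288·206·453 ≡ 80 (mod 527)

80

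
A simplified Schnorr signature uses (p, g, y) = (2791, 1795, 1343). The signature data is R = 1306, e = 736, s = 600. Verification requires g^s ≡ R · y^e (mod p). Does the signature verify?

g^s mod p:
1795^2 = 3222025 ≡ 1211
1795^4 ≡ 1211^2 = 1466521 ≡ 1246
1795^8 ≡ 1246^2 = 1552516 ≡ 720
1795^16 ≡ 720^2 = 518400 ≡ 2065
1795^32 ≡ 2065^2 = 4264225 ≡ 2368
1795^64 ≡ 2368^2 = 5607424 ≡ 305
1795^128 ≡ 305^2 = 93025 ≡ 922
1795^256 ≡ 922^2 = 850084 ≡ 1620
1795^512 ≡ 1620^2 = 2624400 ≡ 860
600 = 512 + 64 + 16 + 8, so 1795^600 ≡ 860·305·2065·720 ≡ 1497 (mod 2791)
R · y^e mod p:
1343^2 = 1803649 ≡ 663
1343^4 ≡ 663^2 = 439569 ≡ 1382
1343^8 ≡ 1382^2 = 1909924 ≡ 880
1343^16 ≡ 880^2 = 774400 ≡ 1293
1343^32 ≡ 1293^2 = 1671849 ≡ 40
1343^64 ≡ 40^2 = 1600
1343^128 ≡ 1600^2 = 2560000 ≡ 653
1343^256 ≡ 653^2 = 426409 ≡ 2177
1343^512 ≡ 2177^2 = 4739329 ≡ 211
736 = 512 + 128 + 64 + 32, so 1343^736 ≡ 211·653·1600·40 ≡ 529 (mod 2791)
1306·529 = 690874 ≡ 1497 (mod 2791)
1497 ≡ 1497 (mod 2791); signature holds.

verifies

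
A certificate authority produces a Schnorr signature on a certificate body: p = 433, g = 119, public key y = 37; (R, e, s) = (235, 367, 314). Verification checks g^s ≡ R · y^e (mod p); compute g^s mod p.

75

119^2 = 14161 ≡ 305
119^4 ≡ 305^2 = 93025 ≡ 363
119^8 ≡ 363^2 = 131769 ≡ 137
119^16 ≡ 137^2 = 18769 ≡ 150
119^32 ≡ 150^2 = 22500 ≡ 417
119^64 ≡ 417^2 = 173889 ≡ 256
119^128 ≡ 256^2 = 65536 ≡ 153
119^256 ≡ 153^2 = 23409 ≡ 27
314 = 256 + 32 + 16 + 8 + 2, so 119^314 ≡ 27·417·150·137·305 ≡ 75 (mod 433)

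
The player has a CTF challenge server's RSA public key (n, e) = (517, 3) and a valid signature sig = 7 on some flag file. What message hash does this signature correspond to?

343

sig^2 ≡ 7^2 = 49
3 = 2 + 1, so sig^3 ≡ 49·7 ≡ 343 (mod 517)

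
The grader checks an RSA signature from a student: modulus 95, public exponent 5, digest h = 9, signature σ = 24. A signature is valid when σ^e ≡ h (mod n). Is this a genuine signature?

σ^5 mod 95 = 9
σ^5 mod 95 = 9 matches h.

genuine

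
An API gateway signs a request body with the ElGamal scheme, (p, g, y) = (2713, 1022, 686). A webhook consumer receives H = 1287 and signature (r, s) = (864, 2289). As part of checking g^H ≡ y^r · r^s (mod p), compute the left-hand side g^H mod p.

Squares mod 2713: 1022^1≡1022, 1022^2≡2692, 1022^4≡441, 1022^8≡1858, 1022^16≡1228, 1022^32≡2269, 1022^64≡1800, 1022^128≡678, 1022^256≡1187, 1022^512≡922, 1022^1024≡915
1287 = 1024 + 256 + 4 + 2 + 1, so 1022^1287 ≡ 915·1187·441·2692·1022 ≡ 610 (mod 2713)

610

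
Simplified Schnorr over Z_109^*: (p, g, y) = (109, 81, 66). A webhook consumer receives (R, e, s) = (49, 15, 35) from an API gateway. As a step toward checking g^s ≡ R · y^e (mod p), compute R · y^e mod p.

66^2 = 4356 ≡ 105
66^4 ≡ 105^2 = 11025 ≡ 16
66^8 ≡ 16^2 = 256 ≡ 38
15 = 8 + 4 + 2 + 1, so 66^15 ≡ 38·16·105·66 ≡ 45 (mod 109)
R · y^e ≡ 49·45 = 2205 ≡ 25 (mod 109)

25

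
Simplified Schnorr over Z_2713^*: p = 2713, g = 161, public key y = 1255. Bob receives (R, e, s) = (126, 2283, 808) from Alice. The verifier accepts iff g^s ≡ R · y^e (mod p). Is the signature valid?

invalid

g^s mod p:
Squares mod 2713: 161^1≡161, 161^2≡1504, 161^4≡2087, 161^8≡1204, 161^16≡874, 161^32≡1523, 161^64≡2627, 161^128≡1970, 161^256≡1310, 161^512≡1484
808 = 512 + 256 + 32 + 8, so 161^808 ≡ 1484·1310·1523·1204 ≡ 2312 (mod 2713)
R · y^e mod p:
Squares mod 2713: 1255^1≡1255, 1255^2≡1485, 1255^4≡2269, 1255^8≡1800, 1255^16≡678, 1255^32≡1187, 1255^64≡922, 1255^128≡915, 1255^256≡1621, 1255^512≡1457, 1255^1024≡1283, 1255^2048≡2011
2283 = 2048 + 128 + 64 + 32 + 8 + 2 + 1, so 1255^2283 ≡ 2011·915·922·1187·1800·1485·1255 ≡ 1937 (mod 2713)
126·1937 = 244062 ≡ 2605 (mod 2713)
2312 ≠ 2605; the check fails.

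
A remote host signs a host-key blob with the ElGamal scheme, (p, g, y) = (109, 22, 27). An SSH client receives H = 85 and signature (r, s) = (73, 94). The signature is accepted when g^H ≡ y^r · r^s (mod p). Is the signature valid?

valid

Left side g^H mod p:
22^2 = 484 ≡ 48
22^4 ≡ 48^2 = 2304 ≡ 15
22^8 ≡ 15^2 = 225 ≡ 7
22^16 ≡ 7^2 = 49
22^32 ≡ 49^2 = 2401 ≡ 3
22^64 ≡ 3^2 = 9
85 = 64 + 16 + 4 + 1, so 22^85 ≡ 9·49·15·22 ≡ 15 (mod 109)
Right side y^r · r^s mod p:
27^2 = 729 ≡ 75
27^4 ≡ 75^2 = 5625 ≡ 66
27^8 ≡ 66^2 = 4356 ≡ 105
27^16 ≡ 105^2 = 11025 ≡ 16
27^32 ≡ 16^2 = 256 ≡ 38
27^64 ≡ 38^2 = 1444 ≡ 27
73 = 64 + 8 + 1, so 27^73 ≡ 27·105·27 ≡ 27 (mod 109)
73^2 = 5329 ≡ 97
73^4 ≡ 97^2 = 9409 ≡ 35
73^8 ≡ 35^2 = 1225 ≡ 26
73^16 ≡ 26^2 = 676 ≡ 22
73^32 ≡ 22^2 = 484 ≡ 48
73^64 ≡ 48^2 = 2304 ≡ 15
94 = 64 + 16 + 8 + 4 + 2, so 73^94 ≡ 15·22·26·35·97 ≡ 49 (mod 109)
27·49 = 1323 ≡ 15 (mod 109)
15 ≡ 15 (mod 109), so the signature is genuine.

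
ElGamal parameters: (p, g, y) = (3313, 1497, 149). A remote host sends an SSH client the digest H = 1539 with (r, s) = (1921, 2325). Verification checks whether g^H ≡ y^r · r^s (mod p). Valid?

no

Left side g^H mod p:
Squares mod 3313: 1497^1≡1497, 1497^2≡1421, 1497^4≡1624, 1497^8≡228, 1497^16≡2289, 1497^32≡1668, 1497^64≡2617, 1497^128≡718, 1497^256≡2009, 1497^512≡847, 1497^1024≡1801
1539 = 1024 + 512 + 2 + 1, so 1497^1539 ≡ 1801·847·1421·1497 ≡ 2833 (mod 3313)
Right side y^r · r^s mod p:
Squares mod 3313: 149^1≡149, 149^2≡2323, 149^4≡2765, 149^8≡2134, 149^16≡1894, 149^32≡2570, 149^64≡2091, 149^128≡2434, 149^256≡712, 149^512≡55, 149^1024≡3025
1921 = 1024 + 512 + 256 + 128 + 1, so 149^1921 ≡ 3025·55·712·2434·149 ≡ 1250 (mod 3313)
Squares mod 3313: 1921^1≡1921, 1921^2≡2872, 1921^4≡2327, 1921^8≡1487, 1921^16≡1398, 1921^32≡3047, 1921^64≡1183, 1921^128≡1403, 1921^256≡487, 1921^512≡1946, 1921^1024≡157, 1921^2048≡1458
2325 = 2048 + 256 + 16 + 4 + 1, so 1921^2325 ≡ 1458·487·1398·2327·1921 ≡ 2497 (mod 3313)
1250·2497 = 3121250 ≡ 404 (mod 3313)
2833 ≠ 404, so verification fails.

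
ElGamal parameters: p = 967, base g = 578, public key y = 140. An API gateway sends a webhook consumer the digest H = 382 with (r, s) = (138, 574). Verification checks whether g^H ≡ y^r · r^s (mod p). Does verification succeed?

passes

Left side g^H mod p:
578^2 = 334084 ≡ 469
578^4 ≡ 469^2 = 219961 ≡ 452
578^8 ≡ 452^2 = 204304 ≡ 267
578^16 ≡ 267^2 = 71289 ≡ 698
578^32 ≡ 698^2 = 487204 ≡ 803
578^64 ≡ 803^2 = 644809 ≡ 787
578^128 ≡ 787^2 = 619369 ≡ 489
578^256 ≡ 489^2 = 239121 ≡ 272
382 = 256 + 64 + 32 + 16 + 8 + 4 + 2, so 578^382 ≡ 272·787·803·698·267·452·469 ≡ 397 (mod 967)
Right side y^r · r^s mod p:
140^2 = 19600 ≡ 260
140^4 ≡ 260^2 = 67600 ≡ 877
140^8 ≡ 877^2 = 769129 ≡ 364
140^16 ≡ 364^2 = 132496 ≡ 17
140^32 ≡ 17^2 = 289
140^64 ≡ 289^2 = 83521 ≡ 359
140^128 ≡ 359^2 = 128881 ≡ 270
138 = 128 + 8 + 2, so 140^138 ≡ 270·364·260 ≡ 792 (mod 967)
138^2 = 19044 ≡ 671
138^4 ≡ 671^2 = 450241 ≡ 586
138^8 ≡ 586^2 = 343396 ≡ 111
138^16 ≡ 111^2 = 12321 ≡ 717
138^32 ≡ 717^2 = 514089 ≡ 612
138^64 ≡ 612^2 = 374544 ≡ 315
138^128 ≡ 315^2 = 99225 ≡ 591
138^256 ≡ 591^2 = 349281 ≡ 194
138^512 ≡ 194^2 = 37636 ≡ 890
574 = 512 + 32 + 16 + 8 + 4 + 2, so 138^574 ≡ 890·612·717·111·586·671 ≡ 915 (mod 967)
792·915 = 724680 ≡ 397 (mod 967)
397 ≡ 397 (mod 967), so the signature is genuine.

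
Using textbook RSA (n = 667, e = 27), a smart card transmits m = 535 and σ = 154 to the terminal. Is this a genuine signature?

Squares mod 667: σ^1≡154, σ^2≡371, σ^4≡239, σ^8≡426, σ^16≡52
27 = 16 + 8 + 2 + 1, so σ^27 ≡ 52·426·371·154 ≡ 535 (mod 667)
σ^27 mod 667 = 535 matches m.

genuine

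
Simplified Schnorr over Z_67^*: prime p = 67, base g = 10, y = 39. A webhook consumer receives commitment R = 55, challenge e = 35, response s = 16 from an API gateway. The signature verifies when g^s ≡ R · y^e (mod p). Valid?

yes

g^s mod p:
10^2 = 100 ≡ 33
10^4 ≡ 33^2 = 1089 ≡ 17
10^8 ≡ 17^2 = 289 ≡ 21
10^16 ≡ 21^2 = 441 ≡ 39
R · y^e mod p:
39^2 = 1521 ≡ 47
39^4 ≡ 47^2 = 2209 ≡ 65
39^8 ≡ 65^2 = 4225 ≡ 4
39^16 ≡ 4^2 = 16
39^32 ≡ 16^2 = 256 ≡ 55
35 = 32 + 2 + 1, so 39^35 ≡ 55·47·39 ≡ 47 (mod 67)
55·47 = 2585 ≡ 39 (mod 67)
39 ≡ 39 (mod 67); signature holds.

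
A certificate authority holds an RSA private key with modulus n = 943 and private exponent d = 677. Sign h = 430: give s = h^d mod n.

648

h^2 ≡ 430^2 = 184900 ≡ 72
h^4 ≡ 72^2 = 5184 ≡ 469
h^8 ≡ 469^2 = 219961 ≡ 242
h^16 ≡ 242^2 = 58564 ≡ 98
h^32 ≡ 98^2 = 9604 ≡ 174
h^64 ≡ 174^2 = 30276 ≡ 100
h^128 ≡ 100^2 = 10000 ≡ 570
h^256 ≡ 570^2 = 324900 ≡ 508
h^512 ≡ 508^2 = 258064 ≡ 625
677 = 512 + 128 + 32 + 4 + 1, so h^677 ≡ 625·570·174·469·430 ≡ 648 (mod 943)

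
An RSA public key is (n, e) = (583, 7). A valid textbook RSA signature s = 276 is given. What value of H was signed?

s^2 ≡ 276^2 = 76176 ≡ 386
s^4 ≡ 386^2 = 148996 ≡ 331
7 = 4 + 2 + 1, so s^7 ≡ 331·386·276 ≡ 78 (mod 583)

78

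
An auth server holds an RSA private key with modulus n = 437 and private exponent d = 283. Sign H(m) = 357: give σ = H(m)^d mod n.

(H(m))^2 ≡ 357^2 = 127449 ≡ 282
(H(m))^4 ≡ 282^2 = 79524 ≡ 427
(H(m))^8 ≡ 427^2 = 182329 ≡ 100
(H(m))^16 ≡ 100^2 = 10000 ≡ 386
(H(m))^32 ≡ 386^2 = 148996 ≡ 416
(H(m))^64 ≡ 416^2 = 173056 ≡ 4
(H(m))^128 ≡ 4^2 = 16
(H(m))^256 ≡ 16^2 = 256
283 = 256 + 16 + 8 + 2 + 1, so (H(m))^283 ≡ 256·386·100·282·357 ≡ 238 (mod 437)

238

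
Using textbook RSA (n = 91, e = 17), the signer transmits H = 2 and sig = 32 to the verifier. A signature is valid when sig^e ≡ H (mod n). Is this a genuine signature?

genuine

sig^2 ≡ 32^2 = 1024 ≡ 23
sig^4 ≡ 23^2 = 529 ≡ 74
sig^8 ≡ 74^2 = 5476 ≡ 16
sig^16 ≡ 16^2 = 256 ≡ 74
17 = 16 + 1, so sig^17 ≡ 74·32 ≡ 2 (mod 91)
sig^17 mod 91 = 2 matches H.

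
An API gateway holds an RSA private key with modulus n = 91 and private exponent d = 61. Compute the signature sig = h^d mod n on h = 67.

67

Squares mod 91: h^1≡67, h^2≡30, h^4≡81, h^8≡9, h^16≡81, h^32≡9
61 = 32 + 16 + 8 + 4 + 1, so h^61 ≡ 9·81·9·81·67 ≡ 67 (mod 91)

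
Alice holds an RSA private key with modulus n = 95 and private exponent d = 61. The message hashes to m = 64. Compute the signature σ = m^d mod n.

64

m^61 mod 95 = 64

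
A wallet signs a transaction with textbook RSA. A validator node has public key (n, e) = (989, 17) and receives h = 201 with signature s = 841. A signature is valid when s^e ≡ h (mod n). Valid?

no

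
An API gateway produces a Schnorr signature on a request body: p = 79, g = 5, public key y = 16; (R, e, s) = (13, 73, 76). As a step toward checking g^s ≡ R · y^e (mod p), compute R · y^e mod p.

19

16^2 = 256 ≡ 19
16^4 ≡ 19^2 = 361 ≡ 45
16^8 ≡ 45^2 = 2025 ≡ 50
16^16 ≡ 50^2 = 2500 ≡ 51
16^32 ≡ 51^2 = 2601 ≡ 73
16^64 ≡ 73^2 = 5329 ≡ 36
73 = 64 + 8 + 1, so 16^73 ≡ 36·50·16 ≡ 44 (mod 79)
R · y^e ≡ 13·44 = 572 ≡ 19 (mod 79)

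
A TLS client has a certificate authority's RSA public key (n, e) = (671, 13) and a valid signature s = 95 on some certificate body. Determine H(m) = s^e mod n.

s^13 mod 671 = 508

508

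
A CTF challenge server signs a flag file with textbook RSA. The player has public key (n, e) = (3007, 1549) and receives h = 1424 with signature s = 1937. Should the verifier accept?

Squares mod 3007: s^1≡1937, s^2≡2240, s^4≡1924, s^8≡159, s^16≡1225, s^32≡132, s^64≡2389, s^128≡35, s^256≡1225, s^512≡132, s^1024≡2389
1549 = 1024 + 512 + 8 + 4 + 1, so s^1549 ≡ 2389·132·159·1924·1937 ≡ 1424 (mod 3007)
1424 = h, so the signature checks out.

accept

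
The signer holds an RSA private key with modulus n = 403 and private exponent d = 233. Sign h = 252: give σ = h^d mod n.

343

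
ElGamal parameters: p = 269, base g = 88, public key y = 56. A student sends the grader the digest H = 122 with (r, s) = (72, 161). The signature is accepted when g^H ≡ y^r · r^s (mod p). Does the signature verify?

Left side g^H mod p:
88^2 = 7744 ≡ 212
88^4 ≡ 212^2 = 44944 ≡ 21
88^8 ≡ 21^2 = 441 ≡ 172
88^16 ≡ 172^2 = 29584 ≡ 263
88^32 ≡ 263^2 = 69169 ≡ 36
88^64 ≡ 36^2 = 1296 ≡ 220
122 = 64 + 32 + 16 + 8 + 2, so 88^122 ≡ 220·36·263·172·212 ≡ 138 (mod 269)
Right side y^r · r^s mod p:
56^2 = 3136 ≡ 177
56^4 ≡ 177^2 = 31329 ≡ 125
56^8 ≡ 125^2 = 15625 ≡ 23
56^16 ≡ 23^2 = 529 ≡ 260
56^32 ≡ 260^2 = 67600 ≡ 81
56^64 ≡ 81^2 = 6561 ≡ 105
72 = 64 + 8, so 56^72 ≡ 105·23 ≡ 263 (mod 269)
72^2 = 5184 ≡ 73
72^4 ≡ 73^2 = 5329 ≡ 218
72^8 ≡ 218^2 = 47524 ≡ 180
72^16 ≡ 180^2 = 32400 ≡ 120
72^32 ≡ 120^2 = 14400 ≡ 143
72^64 ≡ 143^2 = 20449 ≡ 5
72^128 ≡ 5^2 = 25
161 = 128 + 32 + 1, so 72^161 ≡ 25·143·72 ≡ 236 (mod 269)
263·236 = 62068 ≡ 198 (mod 269)
138 ≠ 198, so verification fails.

does not verify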